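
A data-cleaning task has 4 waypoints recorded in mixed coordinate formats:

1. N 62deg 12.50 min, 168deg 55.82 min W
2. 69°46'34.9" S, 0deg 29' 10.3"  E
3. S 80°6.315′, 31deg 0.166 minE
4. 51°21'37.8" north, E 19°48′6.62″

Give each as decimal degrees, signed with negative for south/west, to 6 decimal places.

Point 1:
  Latitude: 62 + 12.5/60 = 62.2083333
  N → positive
  Lon: 55.82′ = 0.930333°; total 168.9303333
  W → negative
Point 2:
  Lat: 69° + 46/60 + 34.9/3600 = 69 + 0.766667 + 0.009694 = 69.7763611
  hemisphere S, so the sign is −
  λ: 29′ + 10.3″ = 29.17167′; 0 + 29.17167/60 = 0.4861944
  E ⇒ keep positive
Point 3:
  φ: 80 + 6.315/60 = 80.1052500
  S ⇒ negate
  λ: 0.166′ = 0.002767°; total 31.0027667
  E → positive
Point 4:
  Lat: 51 + 21/60 + 37.8/3600 = 51.3605000
  N → positive
  Longitude: 19° + 48/60 + 6.62/3600 = 19 + 0.800000 + 0.001839 = 19.8018389
  E → positive

1. 62.208333, -168.930333
2. -69.776361, 0.486194
3. -80.105250, 31.002767
4. 51.360500, 19.801839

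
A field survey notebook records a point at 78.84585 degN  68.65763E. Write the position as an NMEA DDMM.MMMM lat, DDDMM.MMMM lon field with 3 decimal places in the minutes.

Lat: minutes = (78.845850 − 78) × 60 = 50.75100
λ: fractional part 0.657630 → 39.45780 minutes

7850.751,N / 06839.458,E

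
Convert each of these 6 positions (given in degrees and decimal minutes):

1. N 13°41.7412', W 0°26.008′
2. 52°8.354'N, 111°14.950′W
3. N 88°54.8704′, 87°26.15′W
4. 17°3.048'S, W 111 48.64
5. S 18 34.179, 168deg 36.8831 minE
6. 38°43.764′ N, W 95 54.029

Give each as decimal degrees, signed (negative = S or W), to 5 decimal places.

1. 13.69569, -0.43347
2. 52.13923, -111.24917
3. 88.91451, -87.43583
4. -17.05080, -111.81067
5. -18.56965, 168.61472
6. 38.72940, -95.90048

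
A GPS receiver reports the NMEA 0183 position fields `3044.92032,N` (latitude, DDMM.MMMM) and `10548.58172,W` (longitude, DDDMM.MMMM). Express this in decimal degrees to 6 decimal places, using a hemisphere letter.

φ: degrees = first 2 digits = 30, minutes = 44.92032; 30 + 44.92032/60 = 30.7486720
Longitude: degrees = first 3 digits = 105, minutes = 48.58172; 105 + 48.58172/60 = 105.8096953

30.748672° N, 105.809695° W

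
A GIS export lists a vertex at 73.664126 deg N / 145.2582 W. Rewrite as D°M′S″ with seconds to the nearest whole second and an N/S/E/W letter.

73°39′51″ N, 145°15′30″ W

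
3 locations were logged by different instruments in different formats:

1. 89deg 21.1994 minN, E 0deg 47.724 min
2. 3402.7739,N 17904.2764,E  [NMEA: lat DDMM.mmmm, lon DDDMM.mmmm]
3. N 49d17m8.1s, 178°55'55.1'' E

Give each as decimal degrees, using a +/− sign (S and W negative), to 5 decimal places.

Point 1:
  Latitude: 21.1994′ = 0.353323°; total 89.353323
  N ⇒ keep positive
  λ: 47.724′ = 0.795400°; total 0.795400
  E → positive
Point 2:
  Lat: degrees = first 2 digits = 34, minutes = 2.7739; 34 + 2.7739/60 = 34.046232
  N ⇒ keep positive
  λ: split at 3 digits → 179° and 4.2764′; 179 + 4.2764/60 = 179.071273
  E ⇒ keep positive
Point 3:
  Lat: 49° + 17/60 + 8.1/3600 = 49 + 0.283333 + 0.002250 = 49.285583
  N → positive
  Lon: 178 + 55/60 + 55.1/3600 = 178.931972
  E ⇒ keep positive

1. 89.35332, 0.79540
2. 34.04623, 179.07127
3. 49.28558, 178.93197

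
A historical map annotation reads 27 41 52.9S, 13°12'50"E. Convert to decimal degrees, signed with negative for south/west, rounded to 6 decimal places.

-27.698028, 13.213889

φ: 27° + 41/60 + 52.9/3600 = 27 + 0.683333 + 0.014694 = 27.6980278
hemisphere S, so the sign is −
Lon: 13 + 12/60 + 50/3600 = 13.2138889
E → positive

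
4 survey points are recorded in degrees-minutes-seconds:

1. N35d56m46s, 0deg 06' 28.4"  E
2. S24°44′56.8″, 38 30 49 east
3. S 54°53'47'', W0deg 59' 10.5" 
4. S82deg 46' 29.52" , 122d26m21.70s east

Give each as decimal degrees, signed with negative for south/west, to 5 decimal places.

Point 1:
  Lat: 35° + 56/60 + 46/3600 = 35 + 0.933333 + 0.012778 = 35.946111
  N → positive
  Longitude: 6′ + 28.4″ = 6.47333′; 0 + 6.47333/60 = 0.107889
  E ⇒ keep positive
Point 2:
  Latitude: 24° + 44/60 + 56.8/3600 = 24 + 0.733333 + 0.015778 = 24.749111
  S → negative
  λ: 38° + 30/60 + 49/3600 = 38 + 0.500000 + 0.013611 = 38.513611
  E ⇒ keep positive
Point 3:
  Lat: 53′ + 47″ = 53.78333′; 54 + 53.78333/60 = 54.896389
  hemisphere S, so the sign is −
  λ: 59′ + 10.5″ = 59.17500′; 0 + 59.17500/60 = 0.986250
  W → negative
Point 4:
  Latitude: 46′ + 29.52″ = 46.49200′; 82 + 46.49200/60 = 82.774867
  S → negative
  Longitude: 122° + 26/60 + 21.7/3600 = 122 + 0.433333 + 0.006028 = 122.439361
  E ⇒ keep positive

1. 35.94611, 0.10789
2. -24.74911, 38.51361
3. -54.89639, -0.98625
4. -82.77487, 122.43936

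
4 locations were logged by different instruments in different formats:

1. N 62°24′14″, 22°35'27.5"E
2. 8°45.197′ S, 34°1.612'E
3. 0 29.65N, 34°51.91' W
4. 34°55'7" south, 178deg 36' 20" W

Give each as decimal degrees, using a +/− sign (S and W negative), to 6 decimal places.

1. 62.403889, 22.590972
2. -8.753283, 34.026867
3. 0.494167, -34.865167
4. -34.918611, -178.605556

Point 1:
  φ: 62 + 24/60 + 14/3600 = 62.4038889
  N → positive
  λ: 22 + 35/60 + 27.5/3600 = 22.5909722
  E ⇒ keep positive
Point 2:
  φ: 45.197′ = 0.753283°; total 8.7532833
  S ⇒ negate
  Longitude: 34 + 1.612/60 = 34.0268667
  E ⇒ keep positive
Point 3:
  φ: 0 + 29.65/60 = 0.4941667
  N → positive
  λ: 34 + 51.91/60 = 34.8651667
  hemisphere W, so the sign is −
Point 4:
  φ: 34° + 55/60 + 7/3600 = 34 + 0.916667 + 0.001944 = 34.9186111
  S ⇒ negate
  λ: 178 + 36/60 + 20/3600 = 178.6055556
  hemisphere W, so the sign is −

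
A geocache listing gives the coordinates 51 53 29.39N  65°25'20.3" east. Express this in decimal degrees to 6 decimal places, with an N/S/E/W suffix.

51.891497° N, 65.422306° E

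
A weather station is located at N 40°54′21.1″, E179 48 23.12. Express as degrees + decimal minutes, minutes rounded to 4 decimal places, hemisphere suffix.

40° 54.3517′ N, 179° 48.3853′ E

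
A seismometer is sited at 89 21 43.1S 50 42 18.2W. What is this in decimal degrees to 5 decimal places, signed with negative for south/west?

-89.36197, -50.70506

Latitude: 89° + 21/60 + 43.1/3600 = 89 + 0.350000 + 0.011972 = 89.361972
S ⇒ negate
Longitude: 50 + 42/60 + 18.2/3600 = 50.705056
W → negative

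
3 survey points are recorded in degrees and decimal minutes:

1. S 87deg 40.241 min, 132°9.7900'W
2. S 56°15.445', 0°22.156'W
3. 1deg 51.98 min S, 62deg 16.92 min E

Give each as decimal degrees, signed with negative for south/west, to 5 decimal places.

1. -87.67068, -132.16317
2. -56.25742, -0.36927
3. -1.86633, 62.28200

Point 1:
  φ: 40.241′ = 0.670683°; total 87.670683
  S ⇒ negate
  Longitude: 9.79′ = 0.163167°; total 132.163167
  W ⇒ negate
Point 2:
  Latitude: 56 + 15.445/60 = 56.257417
  S → negative
  λ: 22.156′ = 0.369267°; total 0.369267
  W ⇒ negate
Point 3:
  Latitude: 1 + 51.98/60 = 1.866333
  S ⇒ negate
  λ: 16.92′ = 0.282000°; total 62.282000
  E ⇒ keep positive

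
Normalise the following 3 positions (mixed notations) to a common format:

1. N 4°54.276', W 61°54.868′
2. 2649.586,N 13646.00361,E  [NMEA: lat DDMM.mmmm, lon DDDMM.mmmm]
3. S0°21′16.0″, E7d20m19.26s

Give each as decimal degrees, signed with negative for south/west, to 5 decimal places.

1. 4.90460, -61.91447
2. 26.82643, 136.76673
3. -0.35444, 7.33868

Point 1:
  Latitude: 4 + 54.276/60 = 4.904600
  N ⇒ keep positive
  Lon: 54.868′ = 0.914467°; total 61.914467
  W → negative
Point 2:
  φ: split at 2 digits → 26° and 49.586′; 26 + 49.586/60 = 26.826433
  N ⇒ keep positive
  Lon: split at 3 digits → 136° and 46.00361′; 136 + 46.00361/60 = 136.766727
  E → positive
Point 3:
  Lat: 21′ + 16″ = 21.26667′; 0 + 21.26667/60 = 0.354444
  S ⇒ negate
  λ: 20′ + 19.26″ = 20.32100′; 7 + 20.32100/60 = 7.338683
  E ⇒ keep positive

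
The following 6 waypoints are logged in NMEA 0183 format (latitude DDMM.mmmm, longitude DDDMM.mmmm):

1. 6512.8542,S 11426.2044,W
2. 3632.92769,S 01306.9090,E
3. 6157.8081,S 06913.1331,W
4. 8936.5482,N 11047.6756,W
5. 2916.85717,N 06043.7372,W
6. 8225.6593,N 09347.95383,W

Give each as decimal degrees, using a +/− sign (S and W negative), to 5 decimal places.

1. -65.21424, -114.43674
2. -36.54879, 13.11515
3. -61.96347, -69.21889
4. 89.60914, -110.79459
5. 29.28095, -60.72895
6. 82.42766, -93.79923

Point 1:
  Latitude: split at 2 digits → 65° and 12.8542′; 65 + 12.8542/60 = 65.214237
  S → negative
  λ: degrees = first 3 digits = 114, minutes = 26.2044; 114 + 26.2044/60 = 114.436740
  W → negative
Point 2:
  Lat: split at 2 digits → 36° and 32.92769′; 36 + 32.92769/60 = 36.548795
  S ⇒ negate
  Longitude: split at 3 digits → 013° and 6.909′; 13 + 6.909/60 = 13.115150
  E ⇒ keep positive
Point 3:
  φ: degrees = first 2 digits = 61, minutes = 57.8081; 61 + 57.8081/60 = 61.963468
  S → negative
  Longitude: degrees = first 3 digits = 69, minutes = 13.1331; 69 + 13.1331/60 = 69.218885
  hemisphere W, so the sign is −
Point 4:
  φ: split at 2 digits → 89° and 36.5482′; 89 + 36.5482/60 = 89.609137
  N → positive
  λ: degrees = first 3 digits = 110, minutes = 47.6756; 110 + 47.6756/60 = 110.794593
  hemisphere W, so the sign is −
Point 5:
  Latitude: degrees = first 2 digits = 29, minutes = 16.85717; 29 + 16.85717/60 = 29.280953
  N → positive
  λ: degrees = first 3 digits = 60, minutes = 43.7372; 60 + 43.7372/60 = 60.728953
  W ⇒ negate
Point 6:
  Latitude: split at 2 digits → 82° and 25.6593′; 82 + 25.6593/60 = 82.427655
  N ⇒ keep positive
  Lon: degrees = first 3 digits = 93, minutes = 47.95383; 93 + 47.95383/60 = 93.799231
  W → negative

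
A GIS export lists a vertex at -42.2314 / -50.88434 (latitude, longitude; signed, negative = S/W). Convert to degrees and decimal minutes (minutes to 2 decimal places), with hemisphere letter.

Latitude is negative → S; |value| = 42.231400
Latitude: fractional part 0.231400 → 13.8840 minutes
Longitude is negative → W; |value| = 50.884340
Lon: fractional part 0.884340 → 53.0604 minutes

42° 13.88′ S, 50° 53.06′ W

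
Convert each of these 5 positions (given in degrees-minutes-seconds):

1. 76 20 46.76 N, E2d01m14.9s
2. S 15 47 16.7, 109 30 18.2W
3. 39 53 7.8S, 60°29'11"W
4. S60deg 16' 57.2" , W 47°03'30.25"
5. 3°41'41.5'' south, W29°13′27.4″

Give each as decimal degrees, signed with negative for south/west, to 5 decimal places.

1. 76.34632, 2.02081
2. -15.78797, -109.50506
3. -39.88550, -60.48639
4. -60.28256, -47.05840
5. -3.69486, -29.22428

Point 1:
  φ: 76° + 20/60 + 46.76/3600 = 76 + 0.333333 + 0.012989 = 76.346322
  N ⇒ keep positive
  Lon: 2° + 1/60 + 14.9/3600 = 2 + 0.016667 + 0.004139 = 2.020806
  E → positive
Point 2:
  Latitude: 47′ + 16.7″ = 47.27833′; 15 + 47.27833/60 = 15.787972
  S → negative
  Lon: 109 + 30/60 + 18.2/3600 = 109.505056
  hemisphere W, so the sign is −
Point 3:
  φ: 53′ + 7.8″ = 53.13000′; 39 + 53.13000/60 = 39.885500
  hemisphere S, so the sign is −
  λ: 60 + 29/60 + 11/3600 = 60.486389
  W → negative
Point 4:
  Lat: 16′ + 57.2″ = 16.95333′; 60 + 16.95333/60 = 60.282556
  S → negative
  λ: 47° + 3/60 + 30.25/3600 = 47 + 0.050000 + 0.008403 = 47.058403
  W ⇒ negate
Point 5:
  φ: 41′ + 41.5″ = 41.69167′; 3 + 41.69167/60 = 3.694861
  S → negative
  λ: 29° + 13/60 + 27.4/3600 = 29 + 0.216667 + 0.007611 = 29.224278
  hemisphere W, so the sign is −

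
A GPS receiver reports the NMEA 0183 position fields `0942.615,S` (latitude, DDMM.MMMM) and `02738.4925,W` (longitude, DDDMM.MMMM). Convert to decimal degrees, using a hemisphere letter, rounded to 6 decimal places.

Lat: split at 2 digits → 09° and 42.615′; 9 + 42.615/60 = 9.7102500
λ: degrees = first 3 digits = 27, minutes = 38.4925; 27 + 38.4925/60 = 27.6415417

9.710250° S, 27.641542° W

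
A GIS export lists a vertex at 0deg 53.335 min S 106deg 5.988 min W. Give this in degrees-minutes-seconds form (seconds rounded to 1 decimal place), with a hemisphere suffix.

0°53′20.1″ S, 106°05′59.3″ W

φ: 53.33500′ → 53′ and 0.33500 × 60 = 20.100″
Lon: fractional minutes 0.98800 × 60 = 59.280″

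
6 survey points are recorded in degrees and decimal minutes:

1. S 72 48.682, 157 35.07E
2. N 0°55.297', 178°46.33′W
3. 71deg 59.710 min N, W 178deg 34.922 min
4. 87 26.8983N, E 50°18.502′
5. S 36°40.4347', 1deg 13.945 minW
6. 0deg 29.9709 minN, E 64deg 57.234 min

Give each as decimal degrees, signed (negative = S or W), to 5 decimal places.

Point 1:
  φ: 72 + 48.682/60 = 72.811367
  S → negative
  Lon: 35.07′ = 0.584500°; total 157.584500
  E → positive
Point 2:
  Latitude: 0 + 55.297/60 = 0.921617
  N → positive
  Lon: 46.33′ = 0.772167°; total 178.772167
  W ⇒ negate
Point 3:
  Latitude: 59.71′ = 0.995167°; total 71.995167
  N ⇒ keep positive
  λ: 34.922′ = 0.582033°; total 178.582033
  hemisphere W, so the sign is −
Point 4:
  Lat: 26.8983′ = 0.448305°; total 87.448305
  N ⇒ keep positive
  λ: 18.502′ = 0.308367°; total 50.308367
  E → positive
Point 5:
  φ: 36 + 40.4347/60 = 36.673912
  hemisphere S, so the sign is −
  Longitude: 1 + 13.945/60 = 1.232417
  W ⇒ negate
Point 6:
  φ: 0 + 29.9709/60 = 0.499515
  N ⇒ keep positive
  Longitude: 57.234′ = 0.953900°; total 64.953900
  E → positive

1. -72.81137, 157.58450
2. 0.92162, -178.77217
3. 71.99517, -178.58203
4. 87.44831, 50.30837
5. -36.67391, -1.23242
6. 0.49952, 64.95390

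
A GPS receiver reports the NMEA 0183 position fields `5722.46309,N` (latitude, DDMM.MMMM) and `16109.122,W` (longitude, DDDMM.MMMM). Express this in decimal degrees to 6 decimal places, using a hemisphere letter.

57.374385° N, 161.152033° W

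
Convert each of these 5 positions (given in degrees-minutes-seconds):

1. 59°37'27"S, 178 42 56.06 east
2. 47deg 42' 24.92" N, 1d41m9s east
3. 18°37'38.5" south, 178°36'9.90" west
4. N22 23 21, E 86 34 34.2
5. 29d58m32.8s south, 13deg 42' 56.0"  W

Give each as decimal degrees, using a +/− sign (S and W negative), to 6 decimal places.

1. -59.624167, 178.715572
2. 47.706922, 1.685833
3. -18.627361, -178.602750
4. 22.389167, 86.576167
5. -29.975778, -13.715556

Point 1:
  Lat: 59 + 37/60 + 27/3600 = 59.6241667
  S ⇒ negate
  λ: 178° + 42/60 + 56.06/3600 = 178 + 0.700000 + 0.015572 = 178.7155722
  E → positive
Point 2:
  φ: 47° + 42/60 + 24.92/3600 = 47 + 0.700000 + 0.006922 = 47.7069222
  N → positive
  Lon: 41′ + 9″ = 41.15000′; 1 + 41.15000/60 = 1.6858333
  E ⇒ keep positive
Point 3:
  Lat: 18° + 37/60 + 38.5/3600 = 18 + 0.616667 + 0.010694 = 18.6273611
  S ⇒ negate
  Lon: 36′ + 9.9″ = 36.16500′; 178 + 36.16500/60 = 178.6027500
  hemisphere W, so the sign is −
Point 4:
  φ: 22° + 23/60 + 21/3600 = 22 + 0.383333 + 0.005833 = 22.3891667
  N → positive
  Longitude: 34′ + 34.2″ = 34.57000′; 86 + 34.57000/60 = 86.5761667
  E → positive
Point 5:
  φ: 58′ + 32.8″ = 58.54667′; 29 + 58.54667/60 = 29.9757778
  hemisphere S, so the sign is −
  Longitude: 13 + 42/60 + 56/3600 = 13.7155556
  W ⇒ negate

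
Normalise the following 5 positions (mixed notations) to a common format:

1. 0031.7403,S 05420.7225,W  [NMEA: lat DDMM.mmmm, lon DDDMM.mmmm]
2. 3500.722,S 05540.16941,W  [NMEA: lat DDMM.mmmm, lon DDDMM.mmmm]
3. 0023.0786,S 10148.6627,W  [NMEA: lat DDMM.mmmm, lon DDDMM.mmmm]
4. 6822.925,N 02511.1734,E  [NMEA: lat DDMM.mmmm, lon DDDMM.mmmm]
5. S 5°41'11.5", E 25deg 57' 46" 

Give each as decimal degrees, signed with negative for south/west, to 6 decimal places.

Point 1:
  Lat: split at 2 digits → 00° and 31.7403′; 0 + 31.7403/60 = 0.5290050
  hemisphere S, so the sign is −
  Lon: split at 3 digits → 054° and 20.7225′; 54 + 20.7225/60 = 54.3453750
  hemisphere W, so the sign is −
Point 2:
  Lat: degrees = first 2 digits = 35, minutes = 0.722; 35 + 0.722/60 = 35.0120333
  S → negative
  λ: degrees = first 3 digits = 55, minutes = 40.16941; 55 + 40.16941/60 = 55.6694902
  W ⇒ negate
Point 3:
  Latitude: split at 2 digits → 00° and 23.0786′; 0 + 23.0786/60 = 0.3846433
  hemisphere S, so the sign is −
  Longitude: split at 3 digits → 101° and 48.6627′; 101 + 48.6627/60 = 101.8110450
  W → negative
Point 4:
  Lat: split at 2 digits → 68° and 22.925′; 68 + 22.925/60 = 68.3820833
  N ⇒ keep positive
  Longitude: degrees = first 3 digits = 25, minutes = 11.1734; 25 + 11.1734/60 = 25.1862233
  E ⇒ keep positive
Point 5:
  Latitude: 5° + 41/60 + 11.5/3600 = 5 + 0.683333 + 0.003194 = 5.6865278
  S ⇒ negate
  Lon: 25° + 57/60 + 46/3600 = 25 + 0.950000 + 0.012778 = 25.9627778
  E → positive

1. -0.529005, -54.345375
2. -35.012033, -55.669490
3. -0.384643, -101.811045
4. 68.382083, 25.186223
5. -5.686528, 25.962778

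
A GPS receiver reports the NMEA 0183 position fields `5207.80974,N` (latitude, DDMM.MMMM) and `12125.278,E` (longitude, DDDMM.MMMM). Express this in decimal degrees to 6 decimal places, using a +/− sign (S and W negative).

Lat: split at 2 digits → 52° and 7.80974′; 52 + 7.80974/60 = 52.1301623
N ⇒ keep positive
Longitude: degrees = first 3 digits = 121, minutes = 25.278; 121 + 25.278/60 = 121.4213000
E → positive

52.130162, 121.421300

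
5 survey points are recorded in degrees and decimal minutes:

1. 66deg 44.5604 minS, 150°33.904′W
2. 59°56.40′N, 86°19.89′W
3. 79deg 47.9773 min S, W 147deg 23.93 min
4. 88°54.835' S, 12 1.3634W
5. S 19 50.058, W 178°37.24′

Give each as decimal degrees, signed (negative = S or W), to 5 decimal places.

Point 1:
  Latitude: 66 + 44.5604/60 = 66.742673
  hemisphere S, so the sign is −
  Longitude: 33.904′ = 0.565067°; total 150.565067
  W ⇒ negate
Point 2:
  Latitude: 56.4′ = 0.940000°; total 59.940000
  N ⇒ keep positive
  Longitude: 19.89′ = 0.331500°; total 86.331500
  W → negative
Point 3:
  Latitude: 79 + 47.9773/60 = 79.799622
  hemisphere S, so the sign is −
  Lon: 147 + 23.93/60 = 147.398833
  W ⇒ negate
Point 4:
  φ: 88 + 54.835/60 = 88.913917
  S ⇒ negate
  Longitude: 12 + 1.3634/60 = 12.022723
  W → negative
Point 5:
  Latitude: 50.058′ = 0.834300°; total 19.834300
  hemisphere S, so the sign is −
  Lon: 178 + 37.24/60 = 178.620667
  hemisphere W, so the sign is −

1. -66.74267, -150.56507
2. 59.94000, -86.33150
3. -79.79962, -147.39883
4. -88.91392, -12.02272
5. -19.83430, -178.62067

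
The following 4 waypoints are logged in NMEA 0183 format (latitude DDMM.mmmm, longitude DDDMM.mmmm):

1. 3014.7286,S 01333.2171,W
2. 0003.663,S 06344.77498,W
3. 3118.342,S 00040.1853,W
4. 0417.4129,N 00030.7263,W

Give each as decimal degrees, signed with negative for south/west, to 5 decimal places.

Point 1:
  φ: degrees = first 2 digits = 30, minutes = 14.7286; 30 + 14.7286/60 = 30.245477
  S ⇒ negate
  Longitude: degrees = first 3 digits = 13, minutes = 33.2171; 13 + 33.2171/60 = 13.553618
  hemisphere W, so the sign is −
Point 2:
  Latitude: split at 2 digits → 00° and 3.663′; 0 + 3.663/60 = 0.061050
  hemisphere S, so the sign is −
  Lon: split at 3 digits → 063° and 44.77498′; 63 + 44.77498/60 = 63.746250
  hemisphere W, so the sign is −
Point 3:
  Latitude: degrees = first 2 digits = 31, minutes = 18.342; 31 + 18.342/60 = 31.305700
  S → negative
  Longitude: degrees = first 3 digits = 0, minutes = 40.1853; 0 + 40.1853/60 = 0.669755
  W ⇒ negate
Point 4:
  Latitude: split at 2 digits → 04° and 17.4129′; 4 + 17.4129/60 = 4.290215
  N → positive
  Longitude: degrees = first 3 digits = 0, minutes = 30.7263; 0 + 30.7263/60 = 0.512105
  W → negative

1. -30.24548, -13.55362
2. -0.06105, -63.74625
3. -31.30570, -0.66976
4. 4.29022, -0.51211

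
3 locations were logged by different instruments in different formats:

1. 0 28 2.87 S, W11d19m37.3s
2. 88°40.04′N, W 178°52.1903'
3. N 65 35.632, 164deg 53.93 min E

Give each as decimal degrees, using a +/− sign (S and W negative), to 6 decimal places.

Point 1:
  φ: 28′ + 2.87″ = 28.04783′; 0 + 28.04783/60 = 0.4674639
  S → negative
  Lon: 11 + 19/60 + 37.3/3600 = 11.3270278
  W ⇒ negate
Point 2:
  φ: 88 + 40.04/60 = 88.6673333
  N ⇒ keep positive
  Longitude: 52.1903′ = 0.869838°; total 178.8698383
  W ⇒ negate
Point 3:
  φ: 65 + 35.632/60 = 65.5938667
  N → positive
  Longitude: 164 + 53.93/60 = 164.8988333
  E → positive

1. -0.467464, -11.327028
2. 88.667333, -178.869838
3. 65.593867, 164.898833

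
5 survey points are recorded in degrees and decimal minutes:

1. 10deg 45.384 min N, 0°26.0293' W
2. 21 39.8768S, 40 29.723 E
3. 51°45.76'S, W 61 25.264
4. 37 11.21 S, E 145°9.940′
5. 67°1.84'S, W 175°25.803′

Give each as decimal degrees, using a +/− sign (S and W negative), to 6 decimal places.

Point 1:
  Lat: 45.384′ = 0.756400°; total 10.7564000
  N ⇒ keep positive
  λ: 0 + 26.0293/60 = 0.4338217
  W → negative
Point 2:
  Lat: 39.8768′ = 0.664613°; total 21.6646133
  S ⇒ negate
  Longitude: 29.723′ = 0.495383°; total 40.4953833
  E → positive
Point 3:
  Lat: 45.76′ = 0.762667°; total 51.7626667
  S → negative
  Longitude: 25.264′ = 0.421067°; total 61.4210667
  W → negative
Point 4:
  Latitude: 11.21′ = 0.186833°; total 37.1868333
  S ⇒ negate
  λ: 9.94′ = 0.165667°; total 145.1656667
  E → positive
Point 5:
  φ: 1.84′ = 0.030667°; total 67.0306667
  hemisphere S, so the sign is −
  Lon: 175 + 25.803/60 = 175.4300500
  hemisphere W, so the sign is −

1. 10.756400, -0.433822
2. -21.664613, 40.495383
3. -51.762667, -61.421067
4. -37.186833, 145.165667
5. -67.030667, -175.430050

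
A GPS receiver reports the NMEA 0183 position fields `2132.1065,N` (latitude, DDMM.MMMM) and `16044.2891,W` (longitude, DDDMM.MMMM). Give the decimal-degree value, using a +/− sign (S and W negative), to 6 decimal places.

21.535108, -160.738152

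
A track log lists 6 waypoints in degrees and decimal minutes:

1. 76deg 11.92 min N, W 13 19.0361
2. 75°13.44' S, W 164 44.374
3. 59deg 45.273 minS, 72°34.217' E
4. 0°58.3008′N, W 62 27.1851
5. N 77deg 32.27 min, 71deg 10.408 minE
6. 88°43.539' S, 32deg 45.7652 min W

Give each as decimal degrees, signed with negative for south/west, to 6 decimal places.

Point 1:
  φ: 11.92′ = 0.198667°; total 76.1986667
  N ⇒ keep positive
  Lon: 19.0361′ = 0.317268°; total 13.3172683
  hemisphere W, so the sign is −
Point 2:
  φ: 75 + 13.44/60 = 75.2240000
  S ⇒ negate
  Longitude: 44.374′ = 0.739567°; total 164.7395667
  W ⇒ negate
Point 3:
  φ: 45.273′ = 0.754550°; total 59.7545500
  hemisphere S, so the sign is −
  λ: 34.217′ = 0.570283°; total 72.5702833
  E → positive
Point 4:
  Latitude: 58.3008′ = 0.971680°; total 0.9716800
  N → positive
  Lon: 62 + 27.1851/60 = 62.4530850
  W ⇒ negate
Point 5:
  φ: 32.27′ = 0.537833°; total 77.5378333
  N ⇒ keep positive
  λ: 10.408′ = 0.173467°; total 71.1734667
  E → positive
Point 6:
  Lat: 88 + 43.539/60 = 88.7256500
  S ⇒ negate
  Lon: 45.7652′ = 0.762753°; total 32.7627533
  W ⇒ negate

1. 76.198667, -13.317268
2. -75.224000, -164.739567
3. -59.754550, 72.570283
4. 0.971680, -62.453085
5. 77.537833, 71.173467
6. -88.725650, -32.762753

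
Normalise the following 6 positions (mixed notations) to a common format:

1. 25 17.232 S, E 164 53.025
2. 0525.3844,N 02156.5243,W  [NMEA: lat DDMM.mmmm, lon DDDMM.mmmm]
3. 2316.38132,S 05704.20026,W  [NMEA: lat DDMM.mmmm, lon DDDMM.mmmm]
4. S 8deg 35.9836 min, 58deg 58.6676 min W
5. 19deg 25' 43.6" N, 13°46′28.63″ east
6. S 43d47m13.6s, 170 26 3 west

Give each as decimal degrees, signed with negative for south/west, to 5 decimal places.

Point 1:
  Latitude: 17.232′ = 0.287200°; total 25.287200
  S ⇒ negate
  λ: 164 + 53.025/60 = 164.883750
  E → positive
Point 2:
  Latitude: split at 2 digits → 05° and 25.3844′; 5 + 25.3844/60 = 5.423073
  N → positive
  Longitude: split at 3 digits → 021° and 56.5243′; 21 + 56.5243/60 = 21.942072
  hemisphere W, so the sign is −
Point 3:
  φ: degrees = first 2 digits = 23, minutes = 16.38132; 23 + 16.38132/60 = 23.273022
  hemisphere S, so the sign is −
  Lon: degrees = first 3 digits = 57, minutes = 4.20026; 57 + 4.20026/60 = 57.070004
  W → negative
Point 4:
  Latitude: 35.9836′ = 0.599727°; total 8.599727
  hemisphere S, so the sign is −
  Lon: 58.6676′ = 0.977793°; total 58.977793
  W ⇒ negate
Point 5:
  Latitude: 25′ + 43.6″ = 25.72667′; 19 + 25.72667/60 = 19.428778
  N ⇒ keep positive
  λ: 13° + 46/60 + 28.63/3600 = 13 + 0.766667 + 0.007953 = 13.774619
  E → positive
Point 6:
  Latitude: 43 + 47/60 + 13.6/3600 = 43.787111
  S → negative
  λ: 26′ + 3″ = 26.05000′; 170 + 26.05000/60 = 170.434167
  W → negative

1. -25.28720, 164.88375
2. 5.42307, -21.94207
3. -23.27302, -57.07000
4. -8.59973, -58.97779
5. 19.42878, 13.77462
6. -43.78711, -170.43417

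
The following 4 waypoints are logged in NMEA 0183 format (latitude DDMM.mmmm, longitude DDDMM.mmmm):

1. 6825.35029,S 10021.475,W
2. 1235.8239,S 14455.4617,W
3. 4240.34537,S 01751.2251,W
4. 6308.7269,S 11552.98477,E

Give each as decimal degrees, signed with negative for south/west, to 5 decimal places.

1. -68.42250, -100.35792
2. -12.59707, -144.92436
3. -42.67242, -17.85375
4. -63.14545, 115.88308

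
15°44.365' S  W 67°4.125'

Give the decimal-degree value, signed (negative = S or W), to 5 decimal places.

-15.73942, -67.06875

φ: 15 + 44.365/60 = 15.739417
S → negative
Longitude: 4.125′ = 0.068750°; total 67.068750
W → negative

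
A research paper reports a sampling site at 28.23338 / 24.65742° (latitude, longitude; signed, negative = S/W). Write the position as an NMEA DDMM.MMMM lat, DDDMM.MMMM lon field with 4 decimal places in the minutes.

2814.0028,N / 02439.4452,E

φ: fractional part 0.233380 → 14.002800 minutes
λ: minutes = (24.657420 − 24) × 60 = 39.445200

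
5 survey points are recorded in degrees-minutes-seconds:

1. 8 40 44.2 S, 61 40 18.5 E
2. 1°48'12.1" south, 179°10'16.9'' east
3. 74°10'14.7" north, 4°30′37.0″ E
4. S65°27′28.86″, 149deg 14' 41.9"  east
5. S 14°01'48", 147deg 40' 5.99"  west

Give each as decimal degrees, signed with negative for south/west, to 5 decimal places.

Point 1:
  Latitude: 8 + 40/60 + 44.2/3600 = 8.678944
  S ⇒ negate
  λ: 61° + 40/60 + 18.5/3600 = 61 + 0.666667 + 0.005139 = 61.671806
  E ⇒ keep positive
Point 2:
  φ: 48′ + 12.1″ = 48.20167′; 1 + 48.20167/60 = 1.803361
  hemisphere S, so the sign is −
  Longitude: 10′ + 16.9″ = 10.28167′; 179 + 10.28167/60 = 179.171361
  E ⇒ keep positive
Point 3:
  Lat: 74 + 10/60 + 14.7/3600 = 74.170750
  N ⇒ keep positive
  Lon: 4° + 30/60 + 37/3600 = 4 + 0.500000 + 0.010278 = 4.510278
  E ⇒ keep positive
Point 4:
  Lat: 65° + 27/60 + 28.86/3600 = 65 + 0.450000 + 0.008017 = 65.458017
  S ⇒ negate
  Lon: 14′ + 41.9″ = 14.69833′; 149 + 14.69833/60 = 149.244972
  E ⇒ keep positive
Point 5:
  Lat: 1′ + 48″ = 1.80000′; 14 + 1.80000/60 = 14.030000
  hemisphere S, so the sign is −
  Lon: 40′ + 5.99″ = 40.09983′; 147 + 40.09983/60 = 147.668331
  W → negative

1. -8.67894, 61.67181
2. -1.80336, 179.17136
3. 74.17075, 4.51028
4. -65.45802, 149.24497
5. -14.03000, -147.66833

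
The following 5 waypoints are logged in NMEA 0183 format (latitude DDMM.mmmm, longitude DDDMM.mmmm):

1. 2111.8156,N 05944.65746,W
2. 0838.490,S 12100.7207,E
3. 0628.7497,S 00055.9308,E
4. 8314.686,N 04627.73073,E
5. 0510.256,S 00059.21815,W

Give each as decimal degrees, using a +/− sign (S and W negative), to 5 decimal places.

1. 21.19693, -59.74429
2. -8.64150, 121.01201
3. -6.47916, 0.93218
4. 83.24477, 46.46218
5. -5.17093, -0.98697

Point 1:
  φ: degrees = first 2 digits = 21, minutes = 11.8156; 21 + 11.8156/60 = 21.196927
  N → positive
  λ: degrees = first 3 digits = 59, minutes = 44.65746; 59 + 44.65746/60 = 59.744291
  W ⇒ negate
Point 2:
  Latitude: degrees = first 2 digits = 8, minutes = 38.49; 8 + 38.49/60 = 8.641500
  S ⇒ negate
  Longitude: degrees = first 3 digits = 121, minutes = 0.7207; 121 + 0.7207/60 = 121.012012
  E → positive
Point 3:
  Latitude: split at 2 digits → 06° and 28.7497′; 6 + 28.7497/60 = 6.479162
  S → negative
  λ: split at 3 digits → 000° and 55.9308′; 0 + 55.9308/60 = 0.932180
  E ⇒ keep positive
Point 4:
  Latitude: split at 2 digits → 83° and 14.686′; 83 + 14.686/60 = 83.244767
  N → positive
  Lon: split at 3 digits → 046° and 27.73073′; 46 + 27.73073/60 = 46.462179
  E ⇒ keep positive
Point 5:
  Latitude: degrees = first 2 digits = 5, minutes = 10.256; 5 + 10.256/60 = 5.170933
  S → negative
  Longitude: degrees = first 3 digits = 0, minutes = 59.21815; 0 + 59.21815/60 = 0.986969
  W → negative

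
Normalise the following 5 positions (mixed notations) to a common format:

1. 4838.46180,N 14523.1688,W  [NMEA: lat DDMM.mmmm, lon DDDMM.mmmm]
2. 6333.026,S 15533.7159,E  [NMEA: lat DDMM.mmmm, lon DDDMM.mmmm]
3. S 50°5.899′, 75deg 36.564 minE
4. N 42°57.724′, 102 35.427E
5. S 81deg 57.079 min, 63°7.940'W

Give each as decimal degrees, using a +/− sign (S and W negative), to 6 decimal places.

Point 1:
  Latitude: split at 2 digits → 48° and 38.4618′; 48 + 38.4618/60 = 48.6410300
  N → positive
  Lon: degrees = first 3 digits = 145, minutes = 23.1688; 145 + 23.1688/60 = 145.3861467
  W → negative
Point 2:
  Latitude: degrees = first 2 digits = 63, minutes = 33.026; 63 + 33.026/60 = 63.5504333
  S ⇒ negate
  Lon: degrees = first 3 digits = 155, minutes = 33.7159; 155 + 33.7159/60 = 155.5619317
  E ⇒ keep positive
Point 3:
  φ: 5.899′ = 0.098317°; total 50.0983167
  S ⇒ negate
  λ: 36.564′ = 0.609400°; total 75.6094000
  E → positive
Point 4:
  Latitude: 57.724′ = 0.962067°; total 42.9620667
  N → positive
  λ: 35.427′ = 0.590450°; total 102.5904500
  E ⇒ keep positive
Point 5:
  Latitude: 81 + 57.079/60 = 81.9513167
  S → negative
  λ: 7.94′ = 0.132333°; total 63.1323333
  W ⇒ negate

1. 48.641030, -145.386147
2. -63.550433, 155.561932
3. -50.098317, 75.609400
4. 42.962067, 102.590450
5. -81.951317, -63.132333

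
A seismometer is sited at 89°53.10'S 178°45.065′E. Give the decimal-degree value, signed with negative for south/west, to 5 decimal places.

-89.88500, 178.75108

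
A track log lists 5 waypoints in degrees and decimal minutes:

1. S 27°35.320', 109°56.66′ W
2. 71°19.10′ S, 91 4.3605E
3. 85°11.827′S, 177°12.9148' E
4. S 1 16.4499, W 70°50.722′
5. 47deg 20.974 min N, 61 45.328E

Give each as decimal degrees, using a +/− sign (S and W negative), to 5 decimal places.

Point 1:
  Latitude: 27 + 35.32/60 = 27.588667
  S → negative
  λ: 109 + 56.66/60 = 109.944333
  W ⇒ negate
Point 2:
  Lat: 71 + 19.1/60 = 71.318333
  S ⇒ negate
  Lon: 4.3605′ = 0.072675°; total 91.072675
  E ⇒ keep positive
Point 3:
  Lat: 11.827′ = 0.197117°; total 85.197117
  hemisphere S, so the sign is −
  λ: 12.9148′ = 0.215247°; total 177.215247
  E ⇒ keep positive
Point 4:
  φ: 1 + 16.4499/60 = 1.274165
  S ⇒ negate
  Lon: 70 + 50.722/60 = 70.845367
  W → negative
Point 5:
  Lat: 20.974′ = 0.349567°; total 47.349567
  N ⇒ keep positive
  Longitude: 45.328′ = 0.755467°; total 61.755467
  E ⇒ keep positive

1. -27.58867, -109.94433
2. -71.31833, 91.07268
3. -85.19712, 177.21525
4. -1.27417, -70.84537
5. 47.34957, 61.75547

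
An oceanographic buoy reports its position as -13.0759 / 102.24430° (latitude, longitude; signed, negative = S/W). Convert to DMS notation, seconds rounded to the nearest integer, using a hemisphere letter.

Latitude is negative → S; |value| = 13.075900
Latitude: whole degrees 13; 4.55400′ → 4′ and 33.24″
λ: whole degrees 102; 14.65800′ → 14′ and 39.48″

13°04′33″ S, 102°14′39″ E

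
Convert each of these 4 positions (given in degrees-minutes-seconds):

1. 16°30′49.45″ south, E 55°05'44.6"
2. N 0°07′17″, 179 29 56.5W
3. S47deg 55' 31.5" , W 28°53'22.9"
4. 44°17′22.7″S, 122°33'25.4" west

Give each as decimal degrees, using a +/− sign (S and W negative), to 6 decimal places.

1. -16.513736, 55.095722
2. 0.121389, -179.499028
3. -47.925417, -28.889694
4. -44.289639, -122.557056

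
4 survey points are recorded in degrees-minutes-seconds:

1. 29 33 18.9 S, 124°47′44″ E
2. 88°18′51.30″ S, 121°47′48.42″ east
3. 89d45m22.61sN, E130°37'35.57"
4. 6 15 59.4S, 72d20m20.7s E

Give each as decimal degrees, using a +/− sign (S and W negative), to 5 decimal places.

Point 1:
  Lat: 29 + 33/60 + 18.9/3600 = 29.555250
  S → negative
  Lon: 47′ + 44″ = 47.73333′; 124 + 47.73333/60 = 124.795556
  E → positive
Point 2:
  Lat: 18′ + 51.3″ = 18.85500′; 88 + 18.85500/60 = 88.314250
  hemisphere S, so the sign is −
  Lon: 121 + 47/60 + 48.42/3600 = 121.796783
  E ⇒ keep positive
Point 3:
  φ: 89° + 45/60 + 22.61/3600 = 89 + 0.750000 + 0.006281 = 89.756281
  N ⇒ keep positive
  λ: 130 + 37/60 + 35.57/3600 = 130.626547
  E ⇒ keep positive
Point 4:
  φ: 6 + 15/60 + 59.4/3600 = 6.266500
  S ⇒ negate
  Lon: 72° + 20/60 + 20.7/3600 = 72 + 0.333333 + 0.005750 = 72.339083
  E → positive

1. -29.55525, 124.79556
2. -88.31425, 121.79678
3. 89.75628, 130.62655
4. -6.26650, 72.33908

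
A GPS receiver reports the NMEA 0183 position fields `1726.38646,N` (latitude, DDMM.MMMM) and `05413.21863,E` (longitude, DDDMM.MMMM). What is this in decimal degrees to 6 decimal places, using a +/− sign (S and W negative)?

17.439774, 54.220311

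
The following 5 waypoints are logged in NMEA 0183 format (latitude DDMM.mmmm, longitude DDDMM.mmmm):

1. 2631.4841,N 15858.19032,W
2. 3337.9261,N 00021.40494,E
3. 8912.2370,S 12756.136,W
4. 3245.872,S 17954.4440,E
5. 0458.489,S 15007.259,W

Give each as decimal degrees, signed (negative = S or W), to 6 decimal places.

1. 26.524735, -158.969839
2. 33.632102, 0.356749
3. -89.203950, -127.935600
4. -32.764533, 179.907400
5. -4.974817, -150.120983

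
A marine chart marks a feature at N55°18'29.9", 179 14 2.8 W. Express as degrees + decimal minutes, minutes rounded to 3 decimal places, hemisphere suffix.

Latitude: seconds/60 = 0.49833; minutes = 18 + 0.49833 = 18.49833
Longitude: seconds/60 = 0.04667; minutes = 14 + 0.04667 = 14.04667

55° 18.498′ N, 179° 14.047′ W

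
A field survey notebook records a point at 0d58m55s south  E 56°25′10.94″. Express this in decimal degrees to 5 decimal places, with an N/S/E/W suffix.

0.98194° S, 56.41971° E

φ: 0° + 58/60 + 55/3600 = 0 + 0.966667 + 0.015278 = 0.981944
Longitude: 25′ + 10.94″ = 25.18233′; 56 + 25.18233/60 = 56.419706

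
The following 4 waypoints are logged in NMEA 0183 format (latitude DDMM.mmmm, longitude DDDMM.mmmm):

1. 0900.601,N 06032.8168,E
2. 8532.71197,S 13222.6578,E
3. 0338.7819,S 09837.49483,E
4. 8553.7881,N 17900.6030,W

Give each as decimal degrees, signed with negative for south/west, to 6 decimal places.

1. 9.010017, 60.546947
2. -85.545200, 132.377630
3. -3.646365, 98.624914
4. 85.896468, -179.010050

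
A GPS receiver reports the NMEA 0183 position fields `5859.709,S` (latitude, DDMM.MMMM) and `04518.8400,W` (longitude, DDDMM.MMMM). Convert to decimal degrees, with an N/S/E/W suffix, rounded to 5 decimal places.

φ: split at 2 digits → 58° and 59.709′; 58 + 59.709/60 = 58.995150
Lon: degrees = first 3 digits = 45, minutes = 18.84; 45 + 18.84/60 = 45.314000

58.99515° S, 45.31400° W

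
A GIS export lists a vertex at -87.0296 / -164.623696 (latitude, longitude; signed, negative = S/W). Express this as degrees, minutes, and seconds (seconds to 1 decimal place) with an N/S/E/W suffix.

87°01′46.6″ S, 164°37′25.3″ W

Latitude is negative → S; |value| = 87.029600
Lat: whole degrees 87; 1.77600′ → 1′ and 46.560″
Longitude is negative → W; |value| = 164.623696
Lon: whole degrees 164; 37.42176′ → 37′ and 25.306″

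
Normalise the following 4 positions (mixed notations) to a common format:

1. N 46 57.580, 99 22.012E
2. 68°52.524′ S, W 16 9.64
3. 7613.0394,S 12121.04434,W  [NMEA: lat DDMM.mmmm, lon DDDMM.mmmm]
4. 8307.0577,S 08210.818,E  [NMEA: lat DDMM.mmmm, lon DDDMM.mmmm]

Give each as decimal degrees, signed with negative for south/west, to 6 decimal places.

1. 46.959667, 99.366867
2. -68.875400, -16.160667
3. -76.217323, -121.350739
4. -83.117628, 82.180300

Point 1:
  Latitude: 46 + 57.58/60 = 46.9596667
  N → positive
  Lon: 22.012′ = 0.366867°; total 99.3668667
  E ⇒ keep positive
Point 2:
  φ: 68 + 52.524/60 = 68.8754000
  S → negative
  λ: 9.64′ = 0.160667°; total 16.1606667
  hemisphere W, so the sign is −
Point 3:
  Lat: degrees = first 2 digits = 76, minutes = 13.0394; 76 + 13.0394/60 = 76.2173233
  S ⇒ negate
  Lon: degrees = first 3 digits = 121, minutes = 21.04434; 121 + 21.04434/60 = 121.3507390
  W ⇒ negate
Point 4:
  Latitude: degrees = first 2 digits = 83, minutes = 7.0577; 83 + 7.0577/60 = 83.1176283
  hemisphere S, so the sign is −
  Longitude: split at 3 digits → 082° and 10.818′; 82 + 10.818/60 = 82.1803000
  E ⇒ keep positive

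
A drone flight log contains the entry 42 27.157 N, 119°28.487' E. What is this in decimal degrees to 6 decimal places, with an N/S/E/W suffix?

42.452617° N, 119.474783° E

Lat: 42 + 27.157/60 = 42.4526167
λ: 119 + 28.487/60 = 119.4747833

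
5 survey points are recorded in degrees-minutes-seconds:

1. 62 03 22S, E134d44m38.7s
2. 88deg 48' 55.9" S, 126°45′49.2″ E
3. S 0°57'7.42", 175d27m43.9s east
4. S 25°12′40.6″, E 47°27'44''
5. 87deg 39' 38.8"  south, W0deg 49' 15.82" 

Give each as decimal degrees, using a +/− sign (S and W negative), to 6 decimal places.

1. -62.056111, 134.744083
2. -88.815528, 126.763667
3. -0.952061, 175.462194
4. -25.211278, 47.462222
5. -87.660778, -0.821061

Point 1:
  Lat: 62° + 3/60 + 22/3600 = 62 + 0.050000 + 0.006111 = 62.0561111
  S ⇒ negate
  Longitude: 134 + 44/60 + 38.7/3600 = 134.7440833
  E ⇒ keep positive
Point 2:
  Lat: 88 + 48/60 + 55.9/3600 = 88.8155278
  S ⇒ negate
  Longitude: 45′ + 49.2″ = 45.82000′; 126 + 45.82000/60 = 126.7636667
  E → positive
Point 3:
  φ: 0° + 57/60 + 7.42/3600 = 0 + 0.950000 + 0.002061 = 0.9520611
  S ⇒ negate
  Lon: 175° + 27/60 + 43.9/3600 = 175 + 0.450000 + 0.012194 = 175.4621944
  E → positive
Point 4:
  Lat: 25° + 12/60 + 40.6/3600 = 25 + 0.200000 + 0.011278 = 25.2112778
  S → negative
  λ: 47 + 27/60 + 44/3600 = 47.4622222
  E ⇒ keep positive
Point 5:
  Lat: 39′ + 38.8″ = 39.64667′; 87 + 39.64667/60 = 87.6607778
  S → negative
  Lon: 49′ + 15.82″ = 49.26367′; 0 + 49.26367/60 = 0.8210611
  W ⇒ negate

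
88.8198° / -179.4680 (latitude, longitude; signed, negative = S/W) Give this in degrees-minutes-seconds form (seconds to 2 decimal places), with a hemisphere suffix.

Latitude: 0.819800 × 60 = 49.18800′ → 49′, remainder × 60 = 11.2800″
Longitude is negative → W; |value| = 179.468000
Longitude: whole degrees 179; 28.08000′ → 28′ and 4.8000″

88°49′11.28″ N, 179°28′4.80″ W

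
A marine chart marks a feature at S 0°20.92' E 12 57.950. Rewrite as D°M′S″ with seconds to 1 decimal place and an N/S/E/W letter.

0°20′55.2″ S, 12°57′57.0″ E

Latitude: 20.92000′ → 20′ and 0.92000 × 60 = 55.200″
λ: fractional minutes 0.95000 × 60 = 57.000″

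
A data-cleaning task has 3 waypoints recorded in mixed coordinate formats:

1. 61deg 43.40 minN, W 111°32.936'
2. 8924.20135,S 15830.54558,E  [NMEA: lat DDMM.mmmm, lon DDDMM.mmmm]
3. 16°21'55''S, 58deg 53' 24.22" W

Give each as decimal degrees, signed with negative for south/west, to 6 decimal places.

1. 61.723333, -111.548933
2. -89.403356, 158.509093
3. -16.365278, -58.890061

Point 1:
  Latitude: 43.4′ = 0.723333°; total 61.7233333
  N → positive
  Lon: 111 + 32.936/60 = 111.5489333
  W ⇒ negate
Point 2:
  φ: degrees = first 2 digits = 89, minutes = 24.20135; 89 + 24.20135/60 = 89.4033558
  hemisphere S, so the sign is −
  Lon: degrees = first 3 digits = 158, minutes = 30.54558; 158 + 30.54558/60 = 158.5090930
  E ⇒ keep positive
Point 3:
  Latitude: 21′ + 55″ = 21.91667′; 16 + 21.91667/60 = 16.3652778
  S → negative
  λ: 58 + 53/60 + 24.22/3600 = 58.8900611
  hemisphere W, so the sign is −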